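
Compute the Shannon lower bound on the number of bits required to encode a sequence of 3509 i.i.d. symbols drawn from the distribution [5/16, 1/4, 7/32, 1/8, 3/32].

Entropy H = 2.1992 bits/symbol
Minimum bits = H × n = 2.1992 × 3509
= 7716.99 bits


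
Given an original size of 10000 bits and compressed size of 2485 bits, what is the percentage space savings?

Space savings = (1 - Compressed/Original) × 100%
= (1 - 2485/10000) × 100%
= 75.15%


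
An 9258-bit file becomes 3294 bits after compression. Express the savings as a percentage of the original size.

Space savings = (1 - Compressed/Original) × 100%
= (1 - 3294/9258) × 100%
= 64.42%


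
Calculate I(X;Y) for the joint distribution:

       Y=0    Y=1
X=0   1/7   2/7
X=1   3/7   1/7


H(X) = 0.9852, H(Y) = 0.9852, H(X,Y) = 1.8424
I(X;Y) = H(X) + H(Y) - H(X,Y) = 0.1281 bits


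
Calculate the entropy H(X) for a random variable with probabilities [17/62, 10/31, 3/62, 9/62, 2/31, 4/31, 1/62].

H(X) = -Σ p(x) log₂ p(x)
  -17/62 × log₂(17/62) = 0.5118
  -10/31 × log₂(10/31) = 0.5265
  -3/62 × log₂(3/62) = 0.2114
  -9/62 × log₂(9/62) = 0.4042
  -2/31 × log₂(2/31) = 0.2551
  -4/31 × log₂(4/31) = 0.3812
  -1/62 × log₂(1/62) = 0.0960
H(X) = 2.3863 bits


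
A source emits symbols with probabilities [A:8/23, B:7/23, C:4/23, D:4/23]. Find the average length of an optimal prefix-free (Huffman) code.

Huffman tree construction:
Combine smallest probabilities repeatedly
Resulting codes:
  A: 11 (length 2)
  B: 10 (length 2)
  C: 00 (length 2)
  D: 01 (length 2)
Average length = Σ p(s) × length(s) = 2.0000 bits


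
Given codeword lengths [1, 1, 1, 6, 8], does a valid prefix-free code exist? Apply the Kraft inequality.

Kraft inequality: Σ 2^(-l_i) ≤ 1 for prefix-free code
Calculating: 2^(-1) + 2^(-1) + 2^(-1) + 2^(-6) + 2^(-8)
= 0.5 + 0.5 + 0.5 + 0.015625 + 0.00390625
= 1.5195
Since 1.5195 > 1, prefix-free code does not exist


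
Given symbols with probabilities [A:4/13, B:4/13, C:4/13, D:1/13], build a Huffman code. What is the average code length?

Huffman tree construction:
Combine smallest probabilities repeatedly
Resulting codes:
  A: 01 (length 2)
  B: 10 (length 2)
  C: 11 (length 2)
  D: 00 (length 2)
Average length = Σ p(s) × length(s) = 2.0000 bits


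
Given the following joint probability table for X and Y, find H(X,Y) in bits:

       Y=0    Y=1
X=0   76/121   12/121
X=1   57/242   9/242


H(X,Y) = -Σ p(x,y) log₂ p(x,y)
  p(0,0)=76/121: -0.6281 × log₂(0.6281) = 0.4214
  p(0,1)=12/121: -0.0992 × log₂(0.0992) = 0.3306
  p(1,0)=57/242: -0.2355 × log₂(0.2355) = 0.4913
  p(1,1)=9/242: -0.0372 × log₂(0.0372) = 0.1766
H(X,Y) = 1.4200 bits


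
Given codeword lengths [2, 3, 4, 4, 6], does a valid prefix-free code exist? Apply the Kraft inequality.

Kraft inequality: Σ 2^(-l_i) ≤ 1 for prefix-free code
Calculating: 2^(-2) + 2^(-3) + 2^(-4) + 2^(-4) + 2^(-6)
= 0.25 + 0.125 + 0.0625 + 0.0625 + 0.015625
= 0.5156
Since 0.5156 ≤ 1, prefix-free code exists


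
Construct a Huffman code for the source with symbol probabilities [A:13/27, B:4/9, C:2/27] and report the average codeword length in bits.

Huffman tree construction:
Combine smallest probabilities repeatedly
Resulting codes:
  A: 0 (length 1)
  B: 11 (length 2)
  C: 10 (length 2)
Average length = Σ p(s) × length(s) = 1.5185 bits


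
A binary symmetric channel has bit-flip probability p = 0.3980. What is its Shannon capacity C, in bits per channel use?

For BSC with error probability p:
C = 1 - H(p) where H(p) is binary entropy
H(0.3980) = -0.3980 × log₂(0.3980) - 0.6020 × log₂(0.6020)
H(p) = 0.9698
C = 1 - 0.9698 = 0.0302 bits/use


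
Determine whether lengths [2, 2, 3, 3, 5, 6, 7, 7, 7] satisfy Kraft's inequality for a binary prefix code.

Kraft inequality: Σ 2^(-l_i) ≤ 1 for prefix-free code
Calculating: 2^(-2) + 2^(-2) + 2^(-3) + 2^(-3) + 2^(-5) + 2^(-6) + 2^(-7) + 2^(-7) + 2^(-7)
= 0.25 + 0.25 + 0.125 + 0.125 + 0.03125 + 0.015625 + 0.0078125 + 0.0078125 + 0.0078125
= 0.8203
Since 0.8203 ≤ 1, prefix-free code exists


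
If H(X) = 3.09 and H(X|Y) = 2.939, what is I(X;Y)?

I(X;Y) = H(X) - H(X|Y)
I(X;Y) = 3.09 - 2.939 = 0.151 bits


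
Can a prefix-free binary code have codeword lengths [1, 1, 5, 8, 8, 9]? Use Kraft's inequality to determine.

Kraft inequality: Σ 2^(-l_i) ≤ 1 for prefix-free code
Calculating: 2^(-1) + 2^(-1) + 2^(-5) + 2^(-8) + 2^(-8) + 2^(-9)
= 0.5 + 0.5 + 0.03125 + 0.00390625 + 0.00390625 + 0.001953125
= 1.0410
Since 1.0410 > 1, prefix-free code does not exist


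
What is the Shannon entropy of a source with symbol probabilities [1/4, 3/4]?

H(X) = -Σ p(x) log₂ p(x)
  -1/4 × log₂(1/4) = 0.5000
  -3/4 × log₂(3/4) = 0.3113
H(X) = 0.8113 bits


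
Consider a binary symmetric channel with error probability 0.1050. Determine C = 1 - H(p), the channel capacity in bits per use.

For BSC with error probability p:
C = 1 - H(p) where H(p) is binary entropy
H(0.1050) = -0.1050 × log₂(0.1050) - 0.8950 × log₂(0.8950)
H(p) = 0.4846
C = 1 - 0.4846 = 0.5154 bits/use


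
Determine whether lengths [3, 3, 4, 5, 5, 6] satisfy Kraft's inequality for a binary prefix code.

Kraft inequality: Σ 2^(-l_i) ≤ 1 for prefix-free code
Calculating: 2^(-3) + 2^(-3) + 2^(-4) + 2^(-5) + 2^(-5) + 2^(-6)
= 0.125 + 0.125 + 0.0625 + 0.03125 + 0.03125 + 0.015625
= 0.3906
Since 0.3906 ≤ 1, prefix-free code exists


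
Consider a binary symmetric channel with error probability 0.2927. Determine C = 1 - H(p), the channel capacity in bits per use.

For BSC with error probability p:
C = 1 - H(p) where H(p) is binary entropy
H(0.2927) = -0.2927 × log₂(0.2927) - 0.7073 × log₂(0.7073)
H(p) = 0.8722
C = 1 - 0.8722 = 0.1278 bits/use


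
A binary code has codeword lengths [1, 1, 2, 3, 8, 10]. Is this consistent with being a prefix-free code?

Kraft inequality: Σ 2^(-l_i) ≤ 1 for prefix-free code
Calculating: 2^(-1) + 2^(-1) + 2^(-2) + 2^(-3) + 2^(-8) + 2^(-10)
= 0.5 + 0.5 + 0.25 + 0.125 + 0.00390625 + 0.0009765625
= 1.3799
Since 1.3799 > 1, prefix-free code does not exist


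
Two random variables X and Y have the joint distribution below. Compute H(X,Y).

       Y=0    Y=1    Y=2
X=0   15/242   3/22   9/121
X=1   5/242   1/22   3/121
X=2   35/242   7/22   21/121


H(X,Y) = -Σ p(x,y) log₂ p(x,y)
  p(0,0)=15/242: -0.0620 × log₂(0.0620) = 0.2487
  p(0,1)=3/22: -0.1364 × log₂(0.1364) = 0.3920
  p(0,2)=9/121: -0.0744 × log₂(0.0744) = 0.2788
  p(1,0)=5/242: -0.0207 × log₂(0.0207) = 0.1156
  p(1,1)=1/22: -0.0455 × log₂(0.0455) = 0.2027
  p(1,2)=3/121: -0.0248 × log₂(0.0248) = 0.1322
  p(2,0)=35/242: -0.1446 × log₂(0.1446) = 0.4035
  p(2,1)=7/22: -0.3182 × log₂(0.3182) = 0.5257
  p(2,2)=21/121: -0.1736 × log₂(0.1736) = 0.4385
H(X,Y) = 2.7377 bits


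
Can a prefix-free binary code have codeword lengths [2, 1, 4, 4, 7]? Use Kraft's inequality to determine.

Kraft inequality: Σ 2^(-l_i) ≤ 1 for prefix-free code
Calculating: 2^(-2) + 2^(-1) + 2^(-4) + 2^(-4) + 2^(-7)
= 0.25 + 0.5 + 0.0625 + 0.0625 + 0.0078125
= 0.8828
Since 0.8828 ≤ 1, prefix-free code exists


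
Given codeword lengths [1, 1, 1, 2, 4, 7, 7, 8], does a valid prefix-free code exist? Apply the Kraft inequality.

Kraft inequality: Σ 2^(-l_i) ≤ 1 for prefix-free code
Calculating: 2^(-1) + 2^(-1) + 2^(-1) + 2^(-2) + 2^(-4) + 2^(-7) + 2^(-7) + 2^(-8)
= 0.5 + 0.5 + 0.5 + 0.25 + 0.0625 + 0.0078125 + 0.0078125 + 0.00390625
= 1.8320
Since 1.8320 > 1, prefix-free code does not exist


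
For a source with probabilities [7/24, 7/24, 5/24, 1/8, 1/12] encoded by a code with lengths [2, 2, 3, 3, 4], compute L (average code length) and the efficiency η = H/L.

Average length L = Σ p_i × l_i = 2.5000 bits
Entropy H = 2.1822 bits
Efficiency η = H/L × 100% = 87.29%


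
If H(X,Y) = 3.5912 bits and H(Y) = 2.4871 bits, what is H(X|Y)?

Chain rule: H(X,Y) = H(X|Y) + H(Y)
H(X|Y) = H(X,Y) - H(Y) = 3.5912 - 2.4871 = 1.1041 bits


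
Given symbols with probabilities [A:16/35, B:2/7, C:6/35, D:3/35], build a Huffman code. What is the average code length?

Huffman tree construction:
Combine smallest probabilities repeatedly
Resulting codes:
  A: 0 (length 1)
  B: 11 (length 2)
  C: 101 (length 3)
  D: 100 (length 3)
Average length = Σ p(s) × length(s) = 1.8000 bits


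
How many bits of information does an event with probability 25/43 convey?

Information content I(x) = -log₂(p(x))
I = -log₂(25/43) = -log₂(0.5814)
I = 0.7824 bits


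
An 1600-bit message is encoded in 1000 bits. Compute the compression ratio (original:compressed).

Compression ratio = Original / Compressed
= 1600 / 1000 = 1.60:1


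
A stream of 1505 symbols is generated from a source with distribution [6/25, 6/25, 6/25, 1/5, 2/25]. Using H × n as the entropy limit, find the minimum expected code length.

Entropy H = 2.2383 bits/symbol
Minimum bits = H × n = 2.2383 × 1505
= 3368.64 bits


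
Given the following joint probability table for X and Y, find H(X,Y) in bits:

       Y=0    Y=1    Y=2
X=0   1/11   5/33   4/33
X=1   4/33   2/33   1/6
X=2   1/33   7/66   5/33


H(X,Y) = -Σ p(x,y) log₂ p(x,y)
  p(0,0)=1/11: -0.0909 × log₂(0.0909) = 0.3145
  p(0,1)=5/33: -0.1515 × log₂(0.1515) = 0.4125
  p(0,2)=4/33: -0.1212 × log₂(0.1212) = 0.3690
  p(1,0)=4/33: -0.1212 × log₂(0.1212) = 0.3690
  p(1,1)=2/33: -0.0606 × log₂(0.0606) = 0.2451
  p(1,2)=1/6: -0.1667 × log₂(0.1667) = 0.4308
  p(2,0)=1/33: -0.0303 × log₂(0.0303) = 0.1529
  p(2,1)=7/66: -0.1061 × log₂(0.1061) = 0.3433
  p(2,2)=5/33: -0.1515 × log₂(0.1515) = 0.4125
H(X,Y) = 3.0496 bits


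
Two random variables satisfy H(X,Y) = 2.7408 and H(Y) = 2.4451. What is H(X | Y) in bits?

Chain rule: H(X,Y) = H(X|Y) + H(Y)
H(X|Y) = H(X,Y) - H(Y) = 2.7408 - 2.4451 = 0.2957 bits


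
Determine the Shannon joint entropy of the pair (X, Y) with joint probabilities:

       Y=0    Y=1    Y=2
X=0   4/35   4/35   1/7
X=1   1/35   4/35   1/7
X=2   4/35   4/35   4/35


H(X,Y) = -Σ p(x,y) log₂ p(x,y)
  p(0,0)=4/35: -0.1143 × log₂(0.1143) = 0.3576
  p(0,1)=4/35: -0.1143 × log₂(0.1143) = 0.3576
  p(0,2)=1/7: -0.1429 × log₂(0.1429) = 0.4011
  p(1,0)=1/35: -0.0286 × log₂(0.0286) = 0.1466
  p(1,1)=4/35: -0.1143 × log₂(0.1143) = 0.3576
  p(1,2)=1/7: -0.1429 × log₂(0.1429) = 0.4011
  p(2,0)=4/35: -0.1143 × log₂(0.1143) = 0.3576
  p(2,1)=4/35: -0.1143 × log₂(0.1143) = 0.3576
  p(2,2)=4/35: -0.1143 × log₂(0.1143) = 0.3576
H(X,Y) = 3.0944 bits


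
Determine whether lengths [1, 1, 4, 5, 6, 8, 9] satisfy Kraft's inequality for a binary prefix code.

Kraft inequality: Σ 2^(-l_i) ≤ 1 for prefix-free code
Calculating: 2^(-1) + 2^(-1) + 2^(-4) + 2^(-5) + 2^(-6) + 2^(-8) + 2^(-9)
= 0.5 + 0.5 + 0.0625 + 0.03125 + 0.015625 + 0.00390625 + 0.001953125
= 1.1152
Since 1.1152 > 1, prefix-free code does not exist


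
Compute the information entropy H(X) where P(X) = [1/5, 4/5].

H(X) = -Σ p(x) log₂ p(x)
  -1/5 × log₂(1/5) = 0.4644
  -4/5 × log₂(4/5) = 0.2575
H(X) = 0.7219 bits


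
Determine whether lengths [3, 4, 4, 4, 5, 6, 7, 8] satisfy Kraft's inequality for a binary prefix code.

Kraft inequality: Σ 2^(-l_i) ≤ 1 for prefix-free code
Calculating: 2^(-3) + 2^(-4) + 2^(-4) + 2^(-4) + 2^(-5) + 2^(-6) + 2^(-7) + 2^(-8)
= 0.125 + 0.0625 + 0.0625 + 0.0625 + 0.03125 + 0.015625 + 0.0078125 + 0.00390625
= 0.3711
Since 0.3711 ≤ 1, prefix-free code exists


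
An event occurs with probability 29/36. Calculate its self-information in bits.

Information content I(x) = -log₂(p(x))
I = -log₂(29/36) = -log₂(0.8056)
I = 0.3119 bits


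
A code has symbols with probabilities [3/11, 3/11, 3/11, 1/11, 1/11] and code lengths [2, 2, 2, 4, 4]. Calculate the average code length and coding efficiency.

Average length L = Σ p_i × l_i = 2.3636 bits
Entropy H = 2.1626 bits
Efficiency η = H/L × 100% = 91.50%


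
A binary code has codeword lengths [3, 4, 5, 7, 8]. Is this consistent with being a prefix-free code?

Kraft inequality: Σ 2^(-l_i) ≤ 1 for prefix-free code
Calculating: 2^(-3) + 2^(-4) + 2^(-5) + 2^(-7) + 2^(-8)
= 0.125 + 0.0625 + 0.03125 + 0.0078125 + 0.00390625
= 0.2305
Since 0.2305 ≤ 1, prefix-free code exists


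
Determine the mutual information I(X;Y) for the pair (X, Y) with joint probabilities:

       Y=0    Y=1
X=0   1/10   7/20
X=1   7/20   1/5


H(X) = 0.9928, H(Y) = 0.9928, H(X,Y) = 1.8568
I(X;Y) = H(X) + H(Y) - H(X,Y) = 0.1288 bits


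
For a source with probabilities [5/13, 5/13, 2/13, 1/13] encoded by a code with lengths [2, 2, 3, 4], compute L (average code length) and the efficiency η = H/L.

Average length L = Σ p_i × l_i = 2.3077 bits
Entropy H = 1.7605 bits
Efficiency η = H/L × 100% = 76.29%


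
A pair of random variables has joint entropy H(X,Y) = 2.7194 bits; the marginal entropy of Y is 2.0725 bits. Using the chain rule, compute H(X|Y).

Chain rule: H(X,Y) = H(X|Y) + H(Y)
H(X|Y) = H(X,Y) - H(Y) = 2.7194 - 2.0725 = 0.6469 bits


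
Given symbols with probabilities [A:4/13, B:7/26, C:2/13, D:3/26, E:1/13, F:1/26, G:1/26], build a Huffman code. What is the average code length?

Huffman tree construction:
Combine smallest probabilities repeatedly
Resulting codes:
  A: 11 (length 2)
  B: 01 (length 2)
  C: 101 (length 3)
  D: 100 (length 3)
  E: 000 (length 3)
  F: 0010 (length 4)
  G: 0011 (length 4)
Average length = Σ p(s) × length(s) = 2.5000 bits


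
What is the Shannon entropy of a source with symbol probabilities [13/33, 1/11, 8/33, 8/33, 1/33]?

H(X) = -Σ p(x) log₂ p(x)
  -13/33 × log₂(13/33) = 0.5294
  -1/11 × log₂(1/11) = 0.3145
  -8/33 × log₂(8/33) = 0.4956
  -8/33 × log₂(8/33) = 0.4956
  -1/33 × log₂(1/33) = 0.1529
H(X) = 1.9880 bits


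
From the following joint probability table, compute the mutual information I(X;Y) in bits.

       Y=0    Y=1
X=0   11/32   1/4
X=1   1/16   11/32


H(X) = 0.9745, H(Y) = 0.9745, H(X,Y) = 1.8091
I(X;Y) = H(X) + H(Y) - H(X,Y) = 0.1398 bits


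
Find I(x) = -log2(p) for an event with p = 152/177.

Information content I(x) = -log₂(p(x))
I = -log₂(152/177) = -log₂(0.8588)
I = 0.2197 bits


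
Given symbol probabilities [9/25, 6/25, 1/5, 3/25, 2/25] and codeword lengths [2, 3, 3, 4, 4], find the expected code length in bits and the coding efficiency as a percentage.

Average length L = Σ p_i × l_i = 2.8400 bits
Entropy H = 2.1477 bits
Efficiency η = H/L × 100% = 75.62%


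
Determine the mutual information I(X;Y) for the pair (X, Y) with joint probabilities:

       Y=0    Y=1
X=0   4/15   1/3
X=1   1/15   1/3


H(X) = 0.9710, H(Y) = 0.9183, H(X,Y) = 1.8256
I(X;Y) = H(X) + H(Y) - H(X,Y) = 0.0636 bits


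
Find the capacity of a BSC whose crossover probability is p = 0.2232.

For BSC with error probability p:
C = 1 - H(p) where H(p) is binary entropy
H(0.2232) = -0.2232 × log₂(0.2232) - 0.7768 × log₂(0.7768)
H(p) = 0.7660
C = 1 - 0.7660 = 0.2340 bits/use


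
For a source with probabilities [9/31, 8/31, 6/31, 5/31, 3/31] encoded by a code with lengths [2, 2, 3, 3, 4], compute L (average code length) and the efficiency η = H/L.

Average length L = Σ p_i × l_i = 2.5484 bits
Entropy H = 2.2315 bits
Efficiency η = H/L × 100% = 87.57%


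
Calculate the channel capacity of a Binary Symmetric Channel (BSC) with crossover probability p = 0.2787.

For BSC with error probability p:
C = 1 - H(p) where H(p) is binary entropy
H(0.2787) = -0.2787 × log₂(0.2787) - 0.7213 × log₂(0.7213)
H(p) = 0.8537
C = 1 - 0.8537 = 0.1463 bits/use


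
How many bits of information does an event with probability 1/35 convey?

Information content I(x) = -log₂(p(x))
I = -log₂(1/35) = -log₂(0.0286)
I = 5.1293 bits


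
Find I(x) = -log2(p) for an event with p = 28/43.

Information content I(x) = -log₂(p(x))
I = -log₂(28/43) = -log₂(0.6512)
I = 0.6189 bits


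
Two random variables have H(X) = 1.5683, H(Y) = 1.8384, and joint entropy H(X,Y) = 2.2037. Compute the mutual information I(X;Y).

I(X;Y) = H(X) + H(Y) - H(X,Y)
I(X;Y) = 1.5683 + 1.8384 - 2.2037 = 1.203 bits


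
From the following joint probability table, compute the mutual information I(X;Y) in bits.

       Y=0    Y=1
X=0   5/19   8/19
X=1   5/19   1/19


H(X) = 0.8997, H(Y) = 0.9980, H(X,Y) = 1.7627
I(X;Y) = H(X) + H(Y) - H(X,Y) = 0.1350 bits


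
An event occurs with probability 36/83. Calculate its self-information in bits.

Information content I(x) = -log₂(p(x))
I = -log₂(36/83) = -log₂(0.4337)
I = 1.2051 bits


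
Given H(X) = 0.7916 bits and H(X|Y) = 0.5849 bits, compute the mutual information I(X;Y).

I(X;Y) = H(X) - H(X|Y)
I(X;Y) = 0.7916 - 0.5849 = 0.2067 bits


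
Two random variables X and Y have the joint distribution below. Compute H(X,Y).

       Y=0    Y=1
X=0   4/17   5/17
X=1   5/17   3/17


H(X,Y) = -Σ p(x,y) log₂ p(x,y)
  p(0,0)=4/17: -0.2353 × log₂(0.2353) = 0.4912
  p(0,1)=5/17: -0.2941 × log₂(0.2941) = 0.5193
  p(1,0)=5/17: -0.2941 × log₂(0.2941) = 0.5193
  p(1,1)=3/17: -0.1765 × log₂(0.1765) = 0.4416
H(X,Y) = 1.9713 bits


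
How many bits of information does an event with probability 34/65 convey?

Information content I(x) = -log₂(p(x))
I = -log₂(34/65) = -log₂(0.5231)
I = 0.9349 bits


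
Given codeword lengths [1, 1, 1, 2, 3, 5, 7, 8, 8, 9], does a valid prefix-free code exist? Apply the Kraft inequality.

Kraft inequality: Σ 2^(-l_i) ≤ 1 for prefix-free code
Calculating: 2^(-1) + 2^(-1) + 2^(-1) + 2^(-2) + 2^(-3) + 2^(-5) + 2^(-7) + 2^(-8) + 2^(-8) + 2^(-9)
= 0.5 + 0.5 + 0.5 + 0.25 + 0.125 + 0.03125 + 0.0078125 + 0.00390625 + 0.00390625 + 0.001953125
= 1.9238
Since 1.9238 > 1, prefix-free code does not exist


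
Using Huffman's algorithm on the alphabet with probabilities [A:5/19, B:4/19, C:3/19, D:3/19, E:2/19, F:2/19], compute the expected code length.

Huffman tree construction:
Combine smallest probabilities repeatedly
Resulting codes:
  A: 10 (length 2)
  B: 00 (length 2)
  C: 110 (length 3)
  D: 111 (length 3)
  E: 010 (length 3)
  F: 011 (length 3)
Average length = Σ p(s) × length(s) = 2.5263 bits


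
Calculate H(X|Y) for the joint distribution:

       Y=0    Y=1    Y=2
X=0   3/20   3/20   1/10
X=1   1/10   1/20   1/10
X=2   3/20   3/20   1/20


H(X|Y) = Σ_y p(y) H(X|Y=y)
  p(Y=0) = 2/5, H(X|Y=0) = 1.5613
  p(Y=1) = 7/20, H(X|Y=1) = 1.4488
  p(Y=2) = 1/4, H(X|Y=2) = 1.5219
H(X|Y) = 0.4000×1.5613 + 0.3500×1.4488 + 0.2500×1.5219 = 1.5121 bits


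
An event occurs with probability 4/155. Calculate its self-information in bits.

Information content I(x) = -log₂(p(x))
I = -log₂(4/155) = -log₂(0.0258)
I = 5.2761 bits


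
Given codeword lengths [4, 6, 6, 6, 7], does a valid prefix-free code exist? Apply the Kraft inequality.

Kraft inequality: Σ 2^(-l_i) ≤ 1 for prefix-free code
Calculating: 2^(-4) + 2^(-6) + 2^(-6) + 2^(-6) + 2^(-7)
= 0.0625 + 0.015625 + 0.015625 + 0.015625 + 0.0078125
= 0.1172
Since 0.1172 ≤ 1, prefix-free code exists


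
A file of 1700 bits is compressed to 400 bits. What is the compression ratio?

Compression ratio = Original / Compressed
= 1700 / 400 = 4.25:1


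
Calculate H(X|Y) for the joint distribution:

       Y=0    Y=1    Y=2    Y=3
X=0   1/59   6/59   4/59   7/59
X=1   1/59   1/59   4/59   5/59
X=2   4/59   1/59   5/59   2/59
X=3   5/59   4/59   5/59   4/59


H(X|Y) = Σ_y p(y) H(X|Y=y)
  p(Y=0) = 11/59, H(X|Y=0) = 1.6767
  p(Y=1) = 12/59, H(X|Y=1) = 1.6258
  p(Y=2) = 18/59, H(X|Y=2) = 1.9911
  p(Y=3) = 18/59, H(X|Y=3) = 1.8776
H(X|Y) = 0.1864×1.6767 + 0.2034×1.6258 + 0.3051×1.9911 + 0.3051×1.8776 = 1.8236 bits


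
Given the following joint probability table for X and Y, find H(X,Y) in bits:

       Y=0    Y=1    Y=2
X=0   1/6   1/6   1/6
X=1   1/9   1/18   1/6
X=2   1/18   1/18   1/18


H(X,Y) = -Σ p(x,y) log₂ p(x,y)
  p(0,0)=1/6: -0.1667 × log₂(0.1667) = 0.4308
  p(0,1)=1/6: -0.1667 × log₂(0.1667) = 0.4308
  p(0,2)=1/6: -0.1667 × log₂(0.1667) = 0.4308
  p(1,0)=1/9: -0.1111 × log₂(0.1111) = 0.3522
  p(1,1)=1/18: -0.0556 × log₂(0.0556) = 0.2317
  p(1,2)=1/6: -0.1667 × log₂(0.1667) = 0.4308
  p(2,0)=1/18: -0.0556 × log₂(0.0556) = 0.2317
  p(2,1)=1/18: -0.0556 × log₂(0.0556) = 0.2317
  p(2,2)=1/18: -0.0556 × log₂(0.0556) = 0.2317
H(X,Y) = 3.0022 bits


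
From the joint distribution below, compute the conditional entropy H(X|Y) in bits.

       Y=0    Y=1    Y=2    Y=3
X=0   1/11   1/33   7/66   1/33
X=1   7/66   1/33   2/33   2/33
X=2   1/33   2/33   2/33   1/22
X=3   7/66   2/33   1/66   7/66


H(X|Y) = Σ_y p(y) H(X|Y=y)
  p(Y=0) = 1/3, H(X|Y=0) = 1.8770
  p(Y=1) = 2/11, H(X|Y=1) = 1.9183
  p(Y=2) = 8/33, H(X|Y=2) = 1.7718
  p(Y=3) = 8/33, H(X|Y=3) = 1.8496
H(X|Y) = 0.3333×1.8770 + 0.1818×1.9183 + 0.2424×1.7718 + 0.2424×1.8496 = 1.8524 bits


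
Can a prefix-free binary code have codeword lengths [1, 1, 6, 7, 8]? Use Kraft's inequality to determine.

Kraft inequality: Σ 2^(-l_i) ≤ 1 for prefix-free code
Calculating: 2^(-1) + 2^(-1) + 2^(-6) + 2^(-7) + 2^(-8)
= 0.5 + 0.5 + 0.015625 + 0.0078125 + 0.00390625
= 1.0273
Since 1.0273 > 1, prefix-free code does not exist


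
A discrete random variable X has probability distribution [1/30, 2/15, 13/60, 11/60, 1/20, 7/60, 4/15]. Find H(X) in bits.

H(X) = -Σ p(x) log₂ p(x)
  -1/30 × log₂(1/30) = 0.1636
  -2/15 × log₂(2/15) = 0.3876
  -13/60 × log₂(13/60) = 0.4781
  -11/60 × log₂(11/60) = 0.4487
  -1/20 × log₂(1/20) = 0.2161
  -7/60 × log₂(7/60) = 0.3616
  -4/15 × log₂(4/15) = 0.5085
H(X) = 2.5641 bits


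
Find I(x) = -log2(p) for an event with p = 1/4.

Information content I(x) = -log₂(p(x))
I = -log₂(1/4) = -log₂(0.2500)
I = 2.0000 bits


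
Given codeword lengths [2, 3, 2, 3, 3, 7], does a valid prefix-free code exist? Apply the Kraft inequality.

Kraft inequality: Σ 2^(-l_i) ≤ 1 for prefix-free code
Calculating: 2^(-2) + 2^(-3) + 2^(-2) + 2^(-3) + 2^(-3) + 2^(-7)
= 0.25 + 0.125 + 0.25 + 0.125 + 0.125 + 0.0078125
= 0.8828
Since 0.8828 ≤ 1, prefix-free code exists


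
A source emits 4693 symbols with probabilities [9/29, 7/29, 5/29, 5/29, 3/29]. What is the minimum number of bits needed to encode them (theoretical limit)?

Entropy H = 2.2319 bits/symbol
Minimum bits = H × n = 2.2319 × 4693
= 10474.53 bits


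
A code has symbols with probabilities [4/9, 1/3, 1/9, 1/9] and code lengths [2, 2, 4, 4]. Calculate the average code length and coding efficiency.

Average length L = Σ p_i × l_i = 2.4444 bits
Entropy H = 1.7527 bits
Efficiency η = H/L × 100% = 71.70%


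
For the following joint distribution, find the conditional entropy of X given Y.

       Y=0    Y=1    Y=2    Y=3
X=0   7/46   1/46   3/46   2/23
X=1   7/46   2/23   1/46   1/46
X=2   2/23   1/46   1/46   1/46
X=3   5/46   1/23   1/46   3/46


H(X|Y) = Σ_y p(y) H(X|Y=y)
  p(Y=0) = 1/2, H(X|Y=0) = 1.9621
  p(Y=1) = 4/23, H(X|Y=1) = 1.7500
  p(Y=2) = 3/23, H(X|Y=2) = 1.7925
  p(Y=3) = 9/46, H(X|Y=3) = 1.7527
H(X|Y) = 0.5000×1.9621 + 0.1739×1.7500 + 0.1304×1.7925 + 0.1957×1.7527 = 1.8621 bits


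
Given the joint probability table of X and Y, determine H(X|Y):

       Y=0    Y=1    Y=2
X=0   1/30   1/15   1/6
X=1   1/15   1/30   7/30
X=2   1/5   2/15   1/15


H(X|Y) = Σ_y p(y) H(X|Y=y)
  p(Y=0) = 3/10, H(X|Y=0) = 1.2244
  p(Y=1) = 7/30, H(X|Y=1) = 1.3788
  p(Y=2) = 7/15, H(X|Y=2) = 1.4316
H(X|Y) = 0.3000×1.2244 + 0.2333×1.3788 + 0.4667×1.4316 = 1.3571 bits


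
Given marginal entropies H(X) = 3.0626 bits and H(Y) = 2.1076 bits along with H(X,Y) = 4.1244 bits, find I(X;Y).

I(X;Y) = H(X) + H(Y) - H(X,Y)
I(X;Y) = 3.0626 + 2.1076 - 4.1244 = 1.0458 bits


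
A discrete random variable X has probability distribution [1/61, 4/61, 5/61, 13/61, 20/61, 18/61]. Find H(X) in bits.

H(X) = -Σ p(x) log₂ p(x)
  -1/61 × log₂(1/61) = 0.0972
  -4/61 × log₂(4/61) = 0.2578
  -5/61 × log₂(5/61) = 0.2958
  -13/61 × log₂(13/61) = 0.4753
  -20/61 × log₂(20/61) = 0.5275
  -18/61 × log₂(18/61) = 0.5196
H(X) = 2.1732 bits


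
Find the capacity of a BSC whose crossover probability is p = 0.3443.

For BSC with error probability p:
C = 1 - H(p) where H(p) is binary entropy
H(0.3443) = -0.3443 × log₂(0.3443) - 0.6557 × log₂(0.6557)
H(p) = 0.9289
C = 1 - 0.9289 = 0.0711 bits/use


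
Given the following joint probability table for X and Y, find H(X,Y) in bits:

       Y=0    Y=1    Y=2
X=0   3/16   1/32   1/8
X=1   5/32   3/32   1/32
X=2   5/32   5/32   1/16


H(X,Y) = -Σ p(x,y) log₂ p(x,y)
  p(0,0)=3/16: -0.1875 × log₂(0.1875) = 0.4528
  p(0,1)=1/32: -0.0312 × log₂(0.0312) = 0.1562
  p(0,2)=1/8: -0.1250 × log₂(0.1250) = 0.3750
  p(1,0)=5/32: -0.1562 × log₂(0.1562) = 0.4184
  p(1,1)=3/32: -0.0938 × log₂(0.0938) = 0.3202
  p(1,2)=1/32: -0.0312 × log₂(0.0312) = 0.1562
  p(2,0)=5/32: -0.1562 × log₂(0.1562) = 0.4184
  p(2,1)=5/32: -0.1562 × log₂(0.1562) = 0.4184
  p(2,2)=1/16: -0.0625 × log₂(0.0625) = 0.2500
H(X,Y) = 2.9658 bits


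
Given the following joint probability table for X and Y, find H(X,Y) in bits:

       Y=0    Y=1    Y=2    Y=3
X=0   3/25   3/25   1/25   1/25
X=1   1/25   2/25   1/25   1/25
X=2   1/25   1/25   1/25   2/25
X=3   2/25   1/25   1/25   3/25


H(X,Y) = -Σ p(x,y) log₂ p(x,y)
  p(0,0)=3/25: -0.1200 × log₂(0.1200) = 0.3671
  p(0,1)=3/25: -0.1200 × log₂(0.1200) = 0.3671
  p(0,2)=1/25: -0.0400 × log₂(0.0400) = 0.1858
  p(0,3)=1/25: -0.0400 × log₂(0.0400) = 0.1858
  p(1,0)=1/25: -0.0400 × log₂(0.0400) = 0.1858
  p(1,1)=2/25: -0.0800 × log₂(0.0800) = 0.2915
  p(1,2)=1/25: -0.0400 × log₂(0.0400) = 0.1858
  p(1,3)=1/25: -0.0400 × log₂(0.0400) = 0.1858
  p(2,0)=1/25: -0.0400 × log₂(0.0400) = 0.1858
  p(2,1)=1/25: -0.0400 × log₂(0.0400) = 0.1858
  p(2,2)=1/25: -0.0400 × log₂(0.0400) = 0.1858
  p(2,3)=2/25: -0.0800 × log₂(0.0800) = 0.2915
  p(3,0)=2/25: -0.0800 × log₂(0.0800) = 0.2915
  p(3,1)=1/25: -0.0400 × log₂(0.0400) = 0.1858
  p(3,2)=1/25: -0.0400 × log₂(0.0400) = 0.1858
  p(3,3)=3/25: -0.1200 × log₂(0.1200) = 0.3671
H(X,Y) = 3.8333 bits


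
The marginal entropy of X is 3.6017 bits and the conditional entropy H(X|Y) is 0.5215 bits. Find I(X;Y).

I(X;Y) = H(X) - H(X|Y)
I(X;Y) = 3.6017 - 0.5215 = 3.0802 bits


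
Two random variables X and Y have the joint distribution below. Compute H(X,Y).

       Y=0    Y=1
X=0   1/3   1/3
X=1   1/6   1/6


H(X,Y) = -Σ p(x,y) log₂ p(x,y)
  p(0,0)=1/3: -0.3333 × log₂(0.3333) = 0.5283
  p(0,1)=1/3: -0.3333 × log₂(0.3333) = 0.5283
  p(1,0)=1/6: -0.1667 × log₂(0.1667) = 0.4308
  p(1,1)=1/6: -0.1667 × log₂(0.1667) = 0.4308
H(X,Y) = 1.9183 bits


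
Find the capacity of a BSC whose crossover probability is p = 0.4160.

For BSC with error probability p:
C = 1 - H(p) where H(p) is binary entropy
H(0.4160) = -0.4160 × log₂(0.4160) - 0.5840 × log₂(0.5840)
H(p) = 0.9795
C = 1 - 0.9795 = 0.0205 bits/use


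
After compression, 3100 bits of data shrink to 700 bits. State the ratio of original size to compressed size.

Compression ratio = Original / Compressed
= 3100 / 700 = 4.43:1


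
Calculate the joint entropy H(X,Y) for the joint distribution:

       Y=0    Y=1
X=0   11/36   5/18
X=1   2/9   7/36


H(X,Y) = -Σ p(x,y) log₂ p(x,y)
  p(0,0)=11/36: -0.3056 × log₂(0.3056) = 0.5227
  p(0,1)=5/18: -0.2778 × log₂(0.2778) = 0.5133
  p(1,0)=2/9: -0.2222 × log₂(0.2222) = 0.4822
  p(1,1)=7/36: -0.1944 × log₂(0.1944) = 0.4594
H(X,Y) = 1.9776 bits


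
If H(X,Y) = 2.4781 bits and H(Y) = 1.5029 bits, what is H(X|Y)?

Chain rule: H(X,Y) = H(X|Y) + H(Y)
H(X|Y) = H(X,Y) - H(Y) = 2.4781 - 1.5029 = 0.9752 bits


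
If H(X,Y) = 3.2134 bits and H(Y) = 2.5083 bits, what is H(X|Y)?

Chain rule: H(X,Y) = H(X|Y) + H(Y)
H(X|Y) = H(X,Y) - H(Y) = 3.2134 - 2.5083 = 0.7051 bits


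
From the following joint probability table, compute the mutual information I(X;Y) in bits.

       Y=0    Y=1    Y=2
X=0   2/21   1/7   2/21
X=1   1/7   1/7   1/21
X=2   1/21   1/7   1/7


H(X) = 1.5850, H(Y) = 1.5567, H(X,Y) = 3.0697
I(X;Y) = H(X) + H(Y) - H(X,Y) = 0.0719 bits


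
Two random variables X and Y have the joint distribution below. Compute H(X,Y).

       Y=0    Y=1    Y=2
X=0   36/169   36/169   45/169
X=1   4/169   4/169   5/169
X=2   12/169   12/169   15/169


H(X,Y) = -Σ p(x,y) log₂ p(x,y)
  p(0,0)=36/169: -0.2130 × log₂(0.2130) = 0.4752
  p(0,1)=36/169: -0.2130 × log₂(0.2130) = 0.4752
  p(0,2)=45/169: -0.2663 × log₂(0.2663) = 0.5083
  p(1,0)=4/169: -0.0237 × log₂(0.0237) = 0.1278
  p(1,1)=4/169: -0.0237 × log₂(0.0237) = 0.1278
  p(1,2)=5/169: -0.0296 × log₂(0.0296) = 0.1503
  p(2,0)=12/169: -0.0710 × log₂(0.0710) = 0.2710
  p(2,1)=12/169: -0.0710 × log₂(0.0710) = 0.2710
  p(2,2)=15/169: -0.0888 × log₂(0.0888) = 0.3101
H(X,Y) = 2.7167 bits


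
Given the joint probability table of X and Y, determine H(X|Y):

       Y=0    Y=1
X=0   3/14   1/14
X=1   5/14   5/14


H(X|Y) = Σ_y p(y) H(X|Y=y)
  p(Y=0) = 4/7, H(X|Y=0) = 0.9544
  p(Y=1) = 3/7, H(X|Y=1) = 0.6500
H(X|Y) = 0.5714×0.9544 + 0.4286×0.6500 = 0.8240 bits


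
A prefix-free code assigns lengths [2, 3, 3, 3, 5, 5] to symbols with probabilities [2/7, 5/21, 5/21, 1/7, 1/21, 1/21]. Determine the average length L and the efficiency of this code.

Average length L = Σ p_i × l_i = 2.9048 bits
Entropy H = 2.3217 bits
Efficiency η = H/L × 100% = 79.93%


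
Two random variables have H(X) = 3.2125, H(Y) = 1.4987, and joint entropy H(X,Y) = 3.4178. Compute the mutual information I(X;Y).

I(X;Y) = H(X) + H(Y) - H(X,Y)
I(X;Y) = 3.2125 + 1.4987 - 3.4178 = 1.2934 bits


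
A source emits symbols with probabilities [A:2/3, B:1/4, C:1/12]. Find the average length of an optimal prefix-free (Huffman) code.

Huffman tree construction:
Combine smallest probabilities repeatedly
Resulting codes:
  A: 1 (length 1)
  B: 01 (length 2)
  C: 00 (length 2)
Average length = Σ p(s) × length(s) = 1.3333 bits


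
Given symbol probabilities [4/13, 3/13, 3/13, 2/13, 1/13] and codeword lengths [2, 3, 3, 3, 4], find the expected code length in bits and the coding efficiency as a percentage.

Average length L = Σ p_i × l_i = 2.7692 bits
Entropy H = 2.1997 bits
Efficiency η = H/L × 100% = 79.43%


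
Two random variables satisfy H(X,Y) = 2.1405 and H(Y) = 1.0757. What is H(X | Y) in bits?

Chain rule: H(X,Y) = H(X|Y) + H(Y)
H(X|Y) = H(X,Y) - H(Y) = 2.1405 - 1.0757 = 1.0648 bits


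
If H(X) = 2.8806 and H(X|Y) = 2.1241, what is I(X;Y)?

I(X;Y) = H(X) - H(X|Y)
I(X;Y) = 2.8806 - 2.1241 = 0.7565 bits


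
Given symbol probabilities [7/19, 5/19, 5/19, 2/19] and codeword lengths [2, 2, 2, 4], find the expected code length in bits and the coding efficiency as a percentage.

Average length L = Σ p_i × l_i = 2.2105 bits
Entropy H = 1.8863 bits
Efficiency η = H/L × 100% = 85.33%


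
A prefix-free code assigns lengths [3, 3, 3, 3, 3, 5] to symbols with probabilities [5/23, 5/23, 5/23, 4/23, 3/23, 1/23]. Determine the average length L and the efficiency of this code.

Average length L = Σ p_i × l_i = 3.0870 bits
Entropy H = 2.4547 bits
Efficiency η = H/L × 100% = 79.52%


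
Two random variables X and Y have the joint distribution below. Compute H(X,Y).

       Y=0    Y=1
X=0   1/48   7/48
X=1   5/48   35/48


H(X,Y) = -Σ p(x,y) log₂ p(x,y)
  p(0,0)=1/48: -0.0208 × log₂(0.0208) = 0.1164
  p(0,1)=7/48: -0.1458 × log₂(0.1458) = 0.4051
  p(1,0)=5/48: -0.1042 × log₂(0.1042) = 0.3399
  p(1,1)=35/48: -0.7292 × log₂(0.7292) = 0.3323
H(X,Y) = 1.1936 bits


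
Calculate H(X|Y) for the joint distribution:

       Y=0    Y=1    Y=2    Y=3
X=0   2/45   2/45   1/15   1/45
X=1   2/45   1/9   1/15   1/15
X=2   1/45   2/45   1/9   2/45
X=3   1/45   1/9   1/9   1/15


H(X|Y) = Σ_y p(y) H(X|Y=y)
  p(Y=0) = 2/15, H(X|Y=0) = 1.9183
  p(Y=1) = 14/45, H(X|Y=1) = 1.8631
  p(Y=2) = 16/45, H(X|Y=2) = 1.9544
  p(Y=3) = 1/5, H(X|Y=3) = 1.8911
H(X|Y) = 0.1333×1.9183 + 0.3111×1.8631 + 0.3556×1.9544 + 0.2000×1.8911 = 1.9085 bits


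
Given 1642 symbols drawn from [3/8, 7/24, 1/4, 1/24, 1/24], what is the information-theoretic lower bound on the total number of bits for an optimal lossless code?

Entropy H = 1.9312 bits/symbol
Minimum bits = H × n = 1.9312 × 1642
= 3171.01 bits


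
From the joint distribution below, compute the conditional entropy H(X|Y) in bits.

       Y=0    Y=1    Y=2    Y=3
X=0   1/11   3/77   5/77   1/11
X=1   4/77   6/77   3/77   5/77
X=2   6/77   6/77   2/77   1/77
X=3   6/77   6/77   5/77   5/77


H(X|Y) = Σ_y p(y) H(X|Y=y)
  p(Y=0) = 23/77, H(X|Y=0) = 1.9726
  p(Y=1) = 3/11, H(X|Y=1) = 1.9502
  p(Y=2) = 15/77, H(X|Y=2) = 1.9086
  p(Y=3) = 18/77, H(X|Y=3) = 1.7882
H(X|Y) = 0.2987×1.9726 + 0.2727×1.9502 + 0.1948×1.9086 + 0.2338×1.7882 = 1.9109 bits


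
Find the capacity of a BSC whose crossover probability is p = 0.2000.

For BSC with error probability p:
C = 1 - H(p) where H(p) is binary entropy
H(0.2000) = -0.2000 × log₂(0.2000) - 0.8000 × log₂(0.8000)
H(p) = 0.7219
C = 1 - 0.7219 = 0.2781 bits/use


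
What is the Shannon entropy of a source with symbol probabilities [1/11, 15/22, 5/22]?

H(X) = -Σ p(x) log₂ p(x)
  -1/11 × log₂(1/11) = 0.3145
  -15/22 × log₂(15/22) = 0.3767
  -5/22 × log₂(5/22) = 0.4858
H(X) = 1.1770 bits


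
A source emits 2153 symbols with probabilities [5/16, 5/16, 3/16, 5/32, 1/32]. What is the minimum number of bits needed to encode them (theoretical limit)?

Entropy H = 2.0763 bits/symbol
Minimum bits = H × n = 2.0763 × 2153
= 4470.30 bits


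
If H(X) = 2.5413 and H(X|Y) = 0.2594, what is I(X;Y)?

I(X;Y) = H(X) - H(X|Y)
I(X;Y) = 2.5413 - 0.2594 = 2.2819 bits


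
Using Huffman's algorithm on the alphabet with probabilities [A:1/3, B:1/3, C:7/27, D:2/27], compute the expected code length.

Huffman tree construction:
Combine smallest probabilities repeatedly
Resulting codes:
  A: 10 (length 2)
  B: 11 (length 2)
  C: 01 (length 2)
  D: 00 (length 2)
Average length = Σ p(s) × length(s) = 2.0000 bits


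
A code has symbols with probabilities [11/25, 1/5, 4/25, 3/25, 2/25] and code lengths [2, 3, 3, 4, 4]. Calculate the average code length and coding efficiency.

Average length L = Σ p_i × l_i = 2.7600 bits
Entropy H = 2.0671 bits
Efficiency η = H/L × 100% = 74.90%


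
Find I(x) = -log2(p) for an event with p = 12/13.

Information content I(x) = -log₂(p(x))
I = -log₂(12/13) = -log₂(0.9231)
I = 0.1155 bits


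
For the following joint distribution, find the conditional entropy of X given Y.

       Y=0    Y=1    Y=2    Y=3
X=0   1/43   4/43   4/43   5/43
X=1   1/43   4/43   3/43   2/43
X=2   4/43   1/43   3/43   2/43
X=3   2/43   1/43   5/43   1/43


H(X|Y) = Σ_y p(y) H(X|Y=y)
  p(Y=0) = 8/43, H(X|Y=0) = 1.7500
  p(Y=1) = 10/43, H(X|Y=1) = 1.7219
  p(Y=2) = 15/43, H(X|Y=2) = 1.9656
  p(Y=3) = 10/43, H(X|Y=3) = 1.7610
H(X|Y) = 0.1860×1.7500 + 0.2326×1.7219 + 0.3488×1.9656 + 0.2326×1.7610 = 1.8212 bits


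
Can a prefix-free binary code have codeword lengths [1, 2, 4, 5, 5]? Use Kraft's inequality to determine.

Kraft inequality: Σ 2^(-l_i) ≤ 1 for prefix-free code
Calculating: 2^(-1) + 2^(-2) + 2^(-4) + 2^(-5) + 2^(-5)
= 0.5 + 0.25 + 0.0625 + 0.03125 + 0.03125
= 0.8750
Since 0.8750 ≤ 1, prefix-free code exists


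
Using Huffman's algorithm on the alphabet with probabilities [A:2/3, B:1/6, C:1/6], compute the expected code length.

Huffman tree construction:
Combine smallest probabilities repeatedly
Resulting codes:
  A: 1 (length 1)
  B: 00 (length 2)
  C: 01 (length 2)
Average length = Σ p(s) × length(s) = 1.3333 bits


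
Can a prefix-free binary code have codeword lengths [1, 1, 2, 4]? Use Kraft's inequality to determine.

Kraft inequality: Σ 2^(-l_i) ≤ 1 for prefix-free code
Calculating: 2^(-1) + 2^(-1) + 2^(-2) + 2^(-4)
= 0.5 + 0.5 + 0.25 + 0.0625
= 1.3125
Since 1.3125 > 1, prefix-free code does not exist


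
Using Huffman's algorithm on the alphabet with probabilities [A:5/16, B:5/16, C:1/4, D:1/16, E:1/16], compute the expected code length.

Huffman tree construction:
Combine smallest probabilities repeatedly
Resulting codes:
  A: 10 (length 2)
  B: 11 (length 2)
  C: 01 (length 2)
  D: 000 (length 3)
  E: 001 (length 3)
Average length = Σ p(s) × length(s) = 2.1250 bits


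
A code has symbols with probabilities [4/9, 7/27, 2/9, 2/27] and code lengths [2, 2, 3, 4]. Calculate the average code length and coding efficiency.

Average length L = Σ p_i × l_i = 2.3704 bits
Entropy H = 1.7852 bits
Efficiency η = H/L × 100% = 75.31%


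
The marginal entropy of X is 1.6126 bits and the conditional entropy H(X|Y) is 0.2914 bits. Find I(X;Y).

I(X;Y) = H(X) - H(X|Y)
I(X;Y) = 1.6126 - 0.2914 = 1.3212 bits


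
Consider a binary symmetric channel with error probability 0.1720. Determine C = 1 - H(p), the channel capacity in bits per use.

For BSC with error probability p:
C = 1 - H(p) where H(p) is binary entropy
H(0.1720) = -0.1720 × log₂(0.1720) - 0.8280 × log₂(0.8280)
H(p) = 0.6623
C = 1 - 0.6623 = 0.3377 bits/use


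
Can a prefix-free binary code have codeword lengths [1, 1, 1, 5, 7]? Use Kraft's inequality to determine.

Kraft inequality: Σ 2^(-l_i) ≤ 1 for prefix-free code
Calculating: 2^(-1) + 2^(-1) + 2^(-1) + 2^(-5) + 2^(-7)
= 0.5 + 0.5 + 0.5 + 0.03125 + 0.0078125
= 1.5391
Since 1.5391 > 1, prefix-free code does not exist


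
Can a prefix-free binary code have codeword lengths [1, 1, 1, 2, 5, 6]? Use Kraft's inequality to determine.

Kraft inequality: Σ 2^(-l_i) ≤ 1 for prefix-free code
Calculating: 2^(-1) + 2^(-1) + 2^(-1) + 2^(-2) + 2^(-5) + 2^(-6)
= 0.5 + 0.5 + 0.5 + 0.25 + 0.03125 + 0.015625
= 1.7969
Since 1.7969 > 1, prefix-free code does not exist


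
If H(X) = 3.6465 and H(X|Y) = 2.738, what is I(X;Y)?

I(X;Y) = H(X) - H(X|Y)
I(X;Y) = 3.6465 - 2.738 = 0.9085 bits


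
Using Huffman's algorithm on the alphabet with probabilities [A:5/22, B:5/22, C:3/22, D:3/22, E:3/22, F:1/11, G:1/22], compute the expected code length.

Huffman tree construction:
Combine smallest probabilities repeatedly
Resulting codes:
  A: 00 (length 2)
  B: 01 (length 2)
  C: 100 (length 3)
  D: 101 (length 3)
  E: 110 (length 3)
  F: 1111 (length 4)
  G: 1110 (length 4)
Average length = Σ p(s) × length(s) = 2.6818 bits


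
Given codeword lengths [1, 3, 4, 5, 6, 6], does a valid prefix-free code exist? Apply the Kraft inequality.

Kraft inequality: Σ 2^(-l_i) ≤ 1 for prefix-free code
Calculating: 2^(-1) + 2^(-3) + 2^(-4) + 2^(-5) + 2^(-6) + 2^(-6)
= 0.5 + 0.125 + 0.0625 + 0.03125 + 0.015625 + 0.015625
= 0.7500
Since 0.7500 ≤ 1, prefix-free code exists


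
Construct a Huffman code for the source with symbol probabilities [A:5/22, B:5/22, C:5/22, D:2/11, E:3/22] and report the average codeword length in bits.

Huffman tree construction:
Combine smallest probabilities repeatedly
Resulting codes:
  A: 00 (length 2)
  B: 01 (length 2)
  C: 10 (length 2)
  D: 111 (length 3)
  E: 110 (length 3)
Average length = Σ p(s) × length(s) = 2.3182 bits


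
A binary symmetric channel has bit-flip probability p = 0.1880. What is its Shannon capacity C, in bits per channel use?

For BSC with error probability p:
C = 1 - H(p) where H(p) is binary entropy
H(0.1880) = -0.1880 × log₂(0.1880) - 0.8120 × log₂(0.8120)
H(p) = 0.6973
C = 1 - 0.6973 = 0.3027 bits/use


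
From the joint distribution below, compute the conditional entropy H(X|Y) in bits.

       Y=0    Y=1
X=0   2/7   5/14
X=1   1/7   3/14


H(X|Y) = Σ_y p(y) H(X|Y=y)
  p(Y=0) = 3/7, H(X|Y=0) = 0.9183
  p(Y=1) = 4/7, H(X|Y=1) = 0.9544
H(X|Y) = 0.4286×0.9183 + 0.5714×0.9544 = 0.9389 bits
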